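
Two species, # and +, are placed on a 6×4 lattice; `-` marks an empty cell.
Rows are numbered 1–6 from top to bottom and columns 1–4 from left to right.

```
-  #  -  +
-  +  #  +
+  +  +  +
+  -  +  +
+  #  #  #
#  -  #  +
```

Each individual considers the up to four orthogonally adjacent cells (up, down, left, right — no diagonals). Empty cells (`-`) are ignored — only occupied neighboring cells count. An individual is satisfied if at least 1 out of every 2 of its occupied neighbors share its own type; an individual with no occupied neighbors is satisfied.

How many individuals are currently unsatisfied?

Row 1: (1,2)# 0/1 not · (1,4)+ 1/1 satisfied
Row 2: (2,2)+ 1/3 not · (2,3)# 0/3 not · (2,4)+ 2/3 satisfied
Row 3: (3,1)+ 2/2 satisfied · (3,2)+ 3/3 satisfied · (3,3)+ 3/4 satisfied · (3,4)+ 3/3 satisfied
Row 4: (4,1)+ 2/2 satisfied · (4,3)+ 2/3 satisfied · (4,4)+ 2/3 satisfied
Row 5: (5,1)+ 1/3 not · (5,2)# 1/2 satisfied · (5,3)# 3/4 satisfied · (5,4)# 1/3 not
Row 6: (6,1)# 0/1 not · (6,3)# 1/2 satisfied · (6,4)+ 0/2 not
Unsatisfied: (1,2), (2,2), (2,3), (5,1), (5,4), (6,1), (6,4) — 7 in total.

7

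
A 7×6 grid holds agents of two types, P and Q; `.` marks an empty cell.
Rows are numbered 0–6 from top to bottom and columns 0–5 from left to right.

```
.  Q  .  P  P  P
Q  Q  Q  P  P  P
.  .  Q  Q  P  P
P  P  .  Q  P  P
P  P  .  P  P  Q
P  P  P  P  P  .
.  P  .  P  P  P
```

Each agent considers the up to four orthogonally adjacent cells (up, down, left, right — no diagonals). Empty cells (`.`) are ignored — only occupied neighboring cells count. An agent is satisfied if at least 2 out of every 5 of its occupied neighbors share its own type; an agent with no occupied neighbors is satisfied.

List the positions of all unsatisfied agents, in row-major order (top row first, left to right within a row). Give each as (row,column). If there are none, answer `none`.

Row 0: (0,1)Q 1/1 ✓ · (0,3)P 2/2 ✓ · (0,4)P 3/3 ✓ · (0,5)P 2/2 ✓
Row 1: (1,0)Q 1/1 ✓ · (1,1)Q 3/3 ✓ · (1,2)Q 2/3 ✓ · (1,3)P 2/4 ✓ · (1,4)P 4/4 ✓ · (1,5)P 3/3 ✓
Row 2: (2,2)Q 2/2 ✓ · (2,3)Q 2/4 ✓ · (2,4)P 3/4 ✓ · (2,5)P 3/3 ✓
Row 3: (3,0)P 2/2 ✓ · (3,1)P 2/2 ✓ · (3,3)Q 1/3 ✗ · (3,4)P 3/4 ✓ · (3,5)P 2/3 ✓
Row 4: (4,0)P 3/3 ✓ · (4,1)P 3/3 ✓ · (4,3)P 2/3 ✓ · (4,4)P 3/4 ✓ · (4,5)Q 0/2 ✗
Row 5: (5,0)P 2/2 ✓ · (5,1)P 4/4 ✓ · (5,2)P 2/2 ✓ · (5,3)P 4/4 ✓ · (5,4)P 3/3 ✓
Row 6: (6,1)P 1/1 ✓ · (6,3)P 2/2 ✓ · (6,4)P 3/3 ✓ · (6,5)P 1/1 ✓

(3,3), (4,5)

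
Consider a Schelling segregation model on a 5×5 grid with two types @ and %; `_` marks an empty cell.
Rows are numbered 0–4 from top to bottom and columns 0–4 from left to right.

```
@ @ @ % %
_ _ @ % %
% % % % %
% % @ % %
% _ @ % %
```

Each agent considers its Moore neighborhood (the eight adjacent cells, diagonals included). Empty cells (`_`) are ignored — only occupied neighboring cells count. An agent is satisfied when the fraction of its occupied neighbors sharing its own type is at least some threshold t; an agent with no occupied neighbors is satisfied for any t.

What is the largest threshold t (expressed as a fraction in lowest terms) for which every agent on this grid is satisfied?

1/7

(0,0)@ 1/1
(0,1)@ 3/3
(0,2)@ 2/4
(0,3)% 3/5
(0,4)% 3/3
(1,2)@ 2/7
(1,3)% 6/8
(1,4)% 5/5
(2,0)% 3/3
(2,1)% 4/6
(2,2)% 5/7
(2,3)% 6/8
(2,4)% 5/5
(3,0)% 4/4
(3,1)% 5/7
(3,2)@ 1/7
(3,3)% 6/8
(3,4)% 5/5
(4,0)% 2/2
(4,2)@ 1/4
(4,3)% 3/5
(4,4)% 3/3
The smallest same-type fraction is 1/7 at (3,2), which reduces to 1/7. Any threshold above that leaves this agent unsatisfied.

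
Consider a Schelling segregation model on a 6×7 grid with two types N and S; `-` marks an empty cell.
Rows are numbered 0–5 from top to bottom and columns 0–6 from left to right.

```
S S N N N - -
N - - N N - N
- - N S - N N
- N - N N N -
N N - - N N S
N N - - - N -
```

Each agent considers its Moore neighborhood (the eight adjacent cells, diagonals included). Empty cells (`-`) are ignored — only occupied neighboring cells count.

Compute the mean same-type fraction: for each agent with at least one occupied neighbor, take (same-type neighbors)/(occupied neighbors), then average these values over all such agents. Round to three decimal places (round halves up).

(0,0)S 1/2
(0,1)S 1/3
(0,2)N 2/3
(0,3)N 4/4
(0,4)N 3/3
(1,0)N 0/2
(1,3)N 5/6
(1,4)N 4/5
(1,6)N 2/2
(2,2)N 3/4
(2,3)S 0/5
(2,5)N 5/5
(2,6)N 3/3
(3,1)N 3/3
(3,3)N 3/4
(3,4)N 5/6
(3,5)N 5/6
(4,0)N 4/4
(4,1)N 4/4
(4,4)N 5/5
(4,5)N 4/5
(4,6)S 0/3
(5,0)N 3/3
(5,1)N 3/3
(5,5)N 2/3
Sum over 25 agents: 1/2 + 1/3 + 2/3 + 4/4 + 3/3 + 0/2 + 5/6 + 4/5 + 2/2 + 3/4 + 0/5 + 5/5 + 3/3 + 3/3 + 3/4 + 5/6 + 5/6 + 4/4 + 4/4 + 5/5 + 4/5 + 0/3 + 3/3 + 3/3 + 2/3 = 563/30; mean = 563/30 ÷ 25 = 563/750 = 0.750666… → 0.751.

0.751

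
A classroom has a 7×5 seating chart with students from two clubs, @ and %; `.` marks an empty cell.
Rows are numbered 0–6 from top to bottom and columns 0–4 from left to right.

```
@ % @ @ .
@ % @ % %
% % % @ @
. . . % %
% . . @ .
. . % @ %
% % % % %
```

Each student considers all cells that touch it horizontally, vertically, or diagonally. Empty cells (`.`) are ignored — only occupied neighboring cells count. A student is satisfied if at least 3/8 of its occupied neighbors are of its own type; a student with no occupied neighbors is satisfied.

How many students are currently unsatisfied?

Row 0: (0,0)@ 1/3 not · (0,1)% 1/5 not · (0,2)@ 2/5 satisfied · (0,3)@ 2/4 satisfied
Row 1: (1,0)@ 1/5 not · (1,1)% 4/8 satisfied · (1,2)@ 3/8 satisfied · (1,3)% 2/7 not · (1,4)% 1/4 not
Row 2: (2,0)% 2/3 satisfied · (2,1)% 3/5 satisfied · (2,2)% 4/6 satisfied · (2,3)@ 2/7 not · (2,4)@ 1/5 not
Row 3: (3,3)% 2/5 satisfied · (3,4)% 1/4 not
Row 4: (4,0)% 0/0 satisfied · (4,3)@ 1/5 not
Row 5: (5,2)% 3/5 satisfied · (5,3)@ 1/6 not · (5,4)% 2/4 satisfied
Row 6: (6,0)% 1/1 satisfied · (6,1)% 3/3 satisfied · (6,2)% 3/4 satisfied · (6,3)% 4/5 satisfied · (6,4)% 2/3 satisfied
Unsatisfied: (0,0), (0,1), (1,0), (1,3), (1,4), (2,3), (2,4), (3,4), (4,3), (5,3) — 10 in total.

10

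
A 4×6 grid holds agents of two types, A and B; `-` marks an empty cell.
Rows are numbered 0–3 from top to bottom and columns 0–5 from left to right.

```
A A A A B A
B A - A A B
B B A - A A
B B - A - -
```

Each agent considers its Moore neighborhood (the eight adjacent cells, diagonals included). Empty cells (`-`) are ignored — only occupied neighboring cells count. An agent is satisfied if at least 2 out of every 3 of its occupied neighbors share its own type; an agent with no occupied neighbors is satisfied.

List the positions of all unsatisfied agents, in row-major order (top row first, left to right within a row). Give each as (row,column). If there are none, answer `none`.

(0,4), (0,5), (1,0), (1,1), (1,5), (2,2)

(0,0)A 2/3 satisfied
(0,1)A 3/4 satisfied
(0,2)A 4/4 satisfied
(0,3)A 3/4 satisfied
(0,4)B 1/5 not
(0,5)A 1/3 not
(1,0)B 2/5 not
(1,1)A 4/7 not
(1,3)A 5/6 satisfied
(1,4)A 5/7 satisfied
(1,5)B 1/5 not
(2,0)B 4/5 satisfied
(2,1)B 4/6 satisfied
(2,2)A 3/5 not
(2,4)A 4/5 satisfied
(2,5)A 2/3 satisfied
(3,0)B 3/3 satisfied
(3,1)B 3/4 satisfied
(3,3)A 2/2 satisfied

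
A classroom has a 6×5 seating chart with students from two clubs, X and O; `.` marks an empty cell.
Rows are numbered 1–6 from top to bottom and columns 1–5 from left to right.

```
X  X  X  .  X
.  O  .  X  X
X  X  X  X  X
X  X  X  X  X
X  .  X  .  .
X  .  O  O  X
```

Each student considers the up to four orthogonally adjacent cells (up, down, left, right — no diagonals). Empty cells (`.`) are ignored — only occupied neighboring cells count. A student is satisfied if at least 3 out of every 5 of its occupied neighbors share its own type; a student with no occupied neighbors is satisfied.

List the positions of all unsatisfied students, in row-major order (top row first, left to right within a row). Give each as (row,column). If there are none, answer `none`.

(2,2), (5,3), (6,3), (6,4), (6,5)

(1,1)X 1/1 satisfied
(1,2)X 2/3 satisfied
(1,3)X 1/1 satisfied
(1,5)X 1/1 satisfied
(2,2)O 0/2 not
(2,4)X 2/2 satisfied
(2,5)X 3/3 satisfied
(3,1)X 2/2 satisfied
(3,2)X 3/4 satisfied
(3,3)X 3/3 satisfied
(3,4)X 4/4 satisfied
(3,5)X 3/3 satisfied
(4,1)X 3/3 satisfied
(4,2)X 3/3 satisfied
(4,3)X 4/4 satisfied
(4,4)X 3/3 satisfied
(4,5)X 2/2 satisfied
(5,1)X 2/2 satisfied
(5,3)X 1/2 not
(6,1)X 1/1 satisfied
(6,3)O 1/2 not
(6,4)O 1/2 not
(6,5)X 0/1 not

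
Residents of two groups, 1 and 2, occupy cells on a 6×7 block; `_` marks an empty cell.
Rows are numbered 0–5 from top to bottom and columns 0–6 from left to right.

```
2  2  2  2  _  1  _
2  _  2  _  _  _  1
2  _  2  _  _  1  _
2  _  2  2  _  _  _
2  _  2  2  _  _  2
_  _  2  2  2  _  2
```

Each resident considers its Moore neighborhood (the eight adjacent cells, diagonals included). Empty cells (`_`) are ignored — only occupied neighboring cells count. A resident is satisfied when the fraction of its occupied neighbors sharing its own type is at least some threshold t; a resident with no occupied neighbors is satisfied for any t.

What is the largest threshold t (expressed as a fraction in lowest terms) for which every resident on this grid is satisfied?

1/1

(0,0)2 2/2
(0,1)2 4/4
(0,2)2 3/3
(0,3)2 2/2
(0,5)1 1/1
(1,0)2 3/3
(1,2)2 4/4
(1,6)1 2/2
(2,0)2 2/2
(2,2)2 3/3
(2,5)1 1/1
(3,0)2 2/2
(3,2)2 4/4
(3,3)2 4/4
(4,0)2 1/1
(4,2)2 5/5
(4,3)2 6/6
(4,6)2 1/1
(5,2)2 3/3
(5,3)2 4/4
(5,4)2 2/2
(5,6)2 1/1
The smallest same-type fraction is 2/2 at (0,0), which reduces to 1/1. Any threshold above that leaves this resident unsatisfied.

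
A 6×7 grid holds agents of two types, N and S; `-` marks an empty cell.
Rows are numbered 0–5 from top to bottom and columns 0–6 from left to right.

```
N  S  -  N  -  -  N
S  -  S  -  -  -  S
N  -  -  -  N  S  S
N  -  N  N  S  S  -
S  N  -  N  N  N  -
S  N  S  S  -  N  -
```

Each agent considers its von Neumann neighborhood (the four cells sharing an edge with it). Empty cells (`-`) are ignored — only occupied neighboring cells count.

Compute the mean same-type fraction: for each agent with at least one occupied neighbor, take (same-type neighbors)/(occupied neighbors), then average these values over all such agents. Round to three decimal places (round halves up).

Row 0: (0,0)N 0/2 · (0,1)S 0/1 · (0,3)N — no occupied neighbors · (0,6)N 0/1
Row 1: (1,0)S 0/2 · (1,2)S — no occupied neighbors · (1,6)S 1/2
Row 2: (2,0)N 1/2 · (2,4)N 0/2 · (2,5)S 2/3 · (2,6)S 2/2
Row 3: (3,0)N 1/2 · (3,2)N 1/1 · (3,3)N 2/3 · (3,4)S 1/4 · (3,5)S 2/3
Row 4: (4,0)S 1/3 · (4,1)N 1/2 · (4,3)N 2/3 · (4,4)N 2/3 · (4,5)N 2/3
Row 5: (5,0)S 1/2 · (5,1)N 1/3 · (5,2)S 1/2 · (5,3)S 1/2 · (5,5)N 1/1
Sum over 24 agents: 0/2 + 0/1 + 0/1 + 0/2 + 1/2 + 1/2 + 0/2 + 2/3 + 2/2 + 1/2 + 1/1 + 2/3 + 1/4 + 2/3 + 1/3 + 1/2 + 2/3 + 2/3 + 2/3 + 1/2 + 1/3 + 1/2 + 1/2 + 1/1 = 137/12; mean = 137/12 ÷ 24 = 137/288 = 0.475694… → 0.476.

0.476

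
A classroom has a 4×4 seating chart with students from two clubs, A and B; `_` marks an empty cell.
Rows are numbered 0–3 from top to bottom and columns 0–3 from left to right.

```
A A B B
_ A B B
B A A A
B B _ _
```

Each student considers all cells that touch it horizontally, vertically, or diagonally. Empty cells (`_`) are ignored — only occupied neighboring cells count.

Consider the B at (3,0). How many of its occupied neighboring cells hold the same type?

Occupied neighbors of (3,0): (2,0)=B, (2,1)=A, (3,1)=B.
Same type (B): 2 of 3.

2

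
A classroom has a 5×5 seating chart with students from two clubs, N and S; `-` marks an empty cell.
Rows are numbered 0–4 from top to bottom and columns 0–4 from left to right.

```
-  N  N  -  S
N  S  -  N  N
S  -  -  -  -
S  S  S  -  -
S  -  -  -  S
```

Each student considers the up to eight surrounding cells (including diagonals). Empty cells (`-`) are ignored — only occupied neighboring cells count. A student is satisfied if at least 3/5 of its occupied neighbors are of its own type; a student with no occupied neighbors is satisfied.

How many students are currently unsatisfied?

Row 0: (0,1)N 2/3 satisfied · (0,2)N 2/3 satisfied · (0,4)S 0/2 not
Row 1: (1,0)N 1/3 not · (1,1)S 1/4 not · (1,3)N 2/3 satisfied · (1,4)N 1/2 not
Row 2: (2,0)S 3/4 satisfied
Row 3: (3,0)S 3/3 satisfied · (3,1)S 4/4 satisfied · (3,2)S 1/1 satisfied
Row 4: (4,0)S 2/2 satisfied · (4,4)S 0/0 satisfied
Unsatisfied: (0,4), (1,0), (1,1), (1,4) — 4 in total.

4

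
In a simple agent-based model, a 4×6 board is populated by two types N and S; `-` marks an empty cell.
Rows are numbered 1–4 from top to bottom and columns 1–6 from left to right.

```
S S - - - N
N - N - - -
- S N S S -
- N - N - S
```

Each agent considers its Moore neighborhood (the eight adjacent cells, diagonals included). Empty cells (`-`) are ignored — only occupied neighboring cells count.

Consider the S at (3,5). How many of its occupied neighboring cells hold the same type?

2

Occupied neighbors of (3,5): (3,4)=S, (4,4)=N, (4,6)=S.
Same type (S): 2 of 3.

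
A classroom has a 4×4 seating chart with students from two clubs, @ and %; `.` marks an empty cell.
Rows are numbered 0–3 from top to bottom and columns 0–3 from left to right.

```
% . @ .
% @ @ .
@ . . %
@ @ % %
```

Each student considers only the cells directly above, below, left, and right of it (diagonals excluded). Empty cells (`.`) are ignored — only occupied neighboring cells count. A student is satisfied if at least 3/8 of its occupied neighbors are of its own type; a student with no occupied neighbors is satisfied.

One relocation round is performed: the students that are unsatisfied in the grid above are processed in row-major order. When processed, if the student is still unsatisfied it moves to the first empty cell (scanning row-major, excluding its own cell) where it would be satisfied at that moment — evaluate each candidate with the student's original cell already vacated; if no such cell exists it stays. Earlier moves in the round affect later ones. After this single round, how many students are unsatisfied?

Initially unsatisfied (in order): (1,0).
  (1,0) → (1,3).
Resulting grid:
% . @ .
. @ @ %
@ . . %
@ @ % %
All satisfied now.

0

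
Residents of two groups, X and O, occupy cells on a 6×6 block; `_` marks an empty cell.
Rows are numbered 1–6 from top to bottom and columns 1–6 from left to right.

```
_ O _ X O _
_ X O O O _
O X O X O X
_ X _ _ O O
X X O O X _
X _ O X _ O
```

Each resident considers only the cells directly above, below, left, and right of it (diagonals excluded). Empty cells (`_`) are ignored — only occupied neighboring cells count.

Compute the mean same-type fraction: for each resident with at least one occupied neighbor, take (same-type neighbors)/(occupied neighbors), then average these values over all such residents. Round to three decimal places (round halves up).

0.444

Row 1: (1,2)O 0/1 · (1,4)X 0/2 · (1,5)O 1/2
Row 2: (2,2)X 1/3 · (2,3)O 2/3 · (2,4)O 2/4 · (2,5)O 3/3
Row 3: (3,1)O 0/1 · (3,2)X 2/4 · (3,3)O 1/3 · (3,4)X 0/3 · (3,5)O 2/4 · (3,6)X 0/2
Row 4: (4,2)X 2/2 · (4,5)O 2/3 · (4,6)O 1/2
Row 5: (5,1)X 2/2 · (5,2)X 2/3 · (5,3)O 2/3 · (5,4)O 1/3 · (5,5)X 0/2
Row 6: (6,1)X 1/1 · (6,3)O 1/2 · (6,4)X 0/2 · (6,6)O — no occupied neighbors
Sum over 24 residents: 0/1 + 0/2 + 1/2 + 1/3 + 2/3 + 2/4 + 3/3 + 0/1 + 2/4 + 1/3 + 0/3 + 2/4 + 0/2 + 2/2 + 2/3 + 1/2 + 2/2 + 2/3 + 2/3 + 1/3 + 0/2 + 1/1 + 1/2 + 0/2 = 32/3; mean = 32/3 ÷ 24 = 4/9 = 0.444444… → 0.444.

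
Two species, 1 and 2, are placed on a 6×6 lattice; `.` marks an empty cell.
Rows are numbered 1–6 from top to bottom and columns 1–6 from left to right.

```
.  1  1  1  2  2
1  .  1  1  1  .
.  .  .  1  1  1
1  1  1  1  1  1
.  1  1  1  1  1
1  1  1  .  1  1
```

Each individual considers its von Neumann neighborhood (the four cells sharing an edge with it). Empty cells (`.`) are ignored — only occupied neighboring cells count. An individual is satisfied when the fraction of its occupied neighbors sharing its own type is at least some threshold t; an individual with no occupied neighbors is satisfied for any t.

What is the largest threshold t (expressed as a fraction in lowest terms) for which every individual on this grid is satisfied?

(1,2)1 1/1
(1,3)1 3/3
(1,4)1 2/3
(1,5)2 1/3
(1,6)2 1/1
(2,1)1 — no occupied neighbors
(2,3)1 2/2
(2,4)1 4/4
(2,5)1 2/3
(3,4)1 3/3
(3,5)1 4/4
(3,6)1 2/2
(4,1)1 1/1
(4,2)1 3/3
(4,3)1 3/3
(4,4)1 4/4
(4,5)1 4/4
(4,6)1 3/3
(5,2)1 3/3
(5,3)1 4/4
(5,4)1 3/3
(5,5)1 4/4
(5,6)1 3/3
(6,1)1 1/1
(6,2)1 3/3
(6,3)1 2/2
(6,5)1 2/2
(6,6)1 2/2
The smallest same-type fraction is 1/3 at (1,5), which reduces to 1/3. Any threshold above that leaves this individual unsatisfied.

1/3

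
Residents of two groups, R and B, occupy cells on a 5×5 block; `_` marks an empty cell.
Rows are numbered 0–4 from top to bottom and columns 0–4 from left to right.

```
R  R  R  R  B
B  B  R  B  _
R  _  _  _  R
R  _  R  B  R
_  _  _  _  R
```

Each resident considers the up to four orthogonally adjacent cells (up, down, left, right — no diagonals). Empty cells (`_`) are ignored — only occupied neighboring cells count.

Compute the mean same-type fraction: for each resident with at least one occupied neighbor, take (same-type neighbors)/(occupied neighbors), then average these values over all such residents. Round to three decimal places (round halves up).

(0,0)R 1/2
(0,1)R 2/3
(0,2)R 3/3
(0,3)R 1/3
(0,4)B 0/1
(1,0)B 1/3
(1,1)B 1/3
(1,2)R 1/3
(1,3)B 0/2
(2,0)R 1/2
(2,4)R 1/1
(3,0)R 1/1
(3,2)R 0/1
(3,3)B 0/2
(3,4)R 2/3
(4,4)R 1/1
Sum over 16 residents: 1/2 + 2/3 + 3/3 + 1/3 + 0/1 + 1/3 + 1/3 + 1/3 + 0/2 + 1/2 + 1/1 + 1/1 + 0/1 + 0/2 + 2/3 + 1/1 = 23/3; mean = 23/3 ÷ 16 = 23/48 = 0.479166… → 0.479.

0.479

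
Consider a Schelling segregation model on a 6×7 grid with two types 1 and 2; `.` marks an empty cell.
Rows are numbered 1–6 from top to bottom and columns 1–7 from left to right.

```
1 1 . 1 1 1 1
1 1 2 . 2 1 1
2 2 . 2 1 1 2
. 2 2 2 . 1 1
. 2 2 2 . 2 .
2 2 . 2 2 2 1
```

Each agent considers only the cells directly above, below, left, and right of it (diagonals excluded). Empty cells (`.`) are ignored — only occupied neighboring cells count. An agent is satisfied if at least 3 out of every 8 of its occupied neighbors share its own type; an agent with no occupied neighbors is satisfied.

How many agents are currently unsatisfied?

5

Row 1: (1,1)1 2/2 ✓ · (1,2)1 2/2 ✓ · (1,4)1 1/1 ✓ · (1,5)1 2/3 ✓ · (1,6)1 3/3 ✓ · (1,7)1 2/2 ✓
Row 2: (2,1)1 2/3 ✓ · (2,2)1 2/4 ✓ · (2,3)2 0/1 ✗ · (2,5)2 0/3 ✗ · (2,6)1 3/4 ✓ · (2,7)1 2/3 ✓
Row 3: (3,1)2 1/2 ✓ · (3,2)2 2/3 ✓ · (3,4)2 1/2 ✓ · (3,5)1 1/3 ✗ · (3,6)1 3/4 ✓ · (3,7)2 0/3 ✗
Row 4: (4,2)2 3/3 ✓ · (4,3)2 3/3 ✓ · (4,4)2 3/3 ✓ · (4,6)1 2/3 ✓ · (4,7)1 1/2 ✓
Row 5: (5,2)2 3/3 ✓ · (5,3)2 3/3 ✓ · (5,4)2 3/3 ✓ · (5,6)2 1/2 ✓
Row 6: (6,1)2 1/1 ✓ · (6,2)2 2/2 ✓ · (6,4)2 2/2 ✓ · (6,5)2 2/2 ✓ · (6,6)2 2/3 ✓ · (6,7)1 0/1 ✗
Unsatisfied: (2,3), (2,5), (3,5), (3,7), (6,7) — 5 in total.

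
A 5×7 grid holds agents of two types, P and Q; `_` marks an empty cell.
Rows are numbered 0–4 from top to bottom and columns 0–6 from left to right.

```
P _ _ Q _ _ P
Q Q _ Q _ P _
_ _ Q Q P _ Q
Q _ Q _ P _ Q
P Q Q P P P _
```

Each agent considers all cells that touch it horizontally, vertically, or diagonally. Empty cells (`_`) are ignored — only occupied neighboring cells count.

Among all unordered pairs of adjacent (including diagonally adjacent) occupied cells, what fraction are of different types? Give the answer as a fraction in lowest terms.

Scan each occupied cell's neighbors to the right and below (and the two forward diagonals) so each pair is counted once.
From row 0: 2 unlike of 4 pairs (running 2/4).
From row 1: 2 unlike of 7 pairs (running 4/11).
From row 2: 2 unlike of 7 pairs (running 6/18).
From row 3: 3 unlike of 9 pairs (running 9/27).
From row 4: 2 unlike of 5 pairs (running 11/32).
Total adjacent occupied pairs: 32; unlike-type pairs: 11.
11/32 is already in lowest terms.

11/32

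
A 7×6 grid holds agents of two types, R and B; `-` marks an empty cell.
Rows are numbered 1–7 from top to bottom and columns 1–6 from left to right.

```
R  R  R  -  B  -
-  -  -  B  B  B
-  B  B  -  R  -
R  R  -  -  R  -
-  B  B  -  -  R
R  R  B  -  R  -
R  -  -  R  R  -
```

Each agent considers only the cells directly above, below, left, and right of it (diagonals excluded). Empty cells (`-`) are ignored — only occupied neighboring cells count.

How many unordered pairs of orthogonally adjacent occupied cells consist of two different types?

Scan each occupied cell's neighbors to the right and below so each pair is counted once.
Row 1: R(1,1)–R(1,2)= R(1,2)–R(1,3)= B(1,5)–B(2,5)=  → 0/3 unlike.
Row 2: B(2,4)–B(2,5)= B(2,5)–B(2,6)= B(2,5)–R(3,5)≠  → 1/3 unlike.
Row 3: B(3,2)–B(3,3)= B(3,2)–R(4,2)≠ R(3,5)–R(4,5)=  → 1/3 unlike.
Row 4: R(4,1)–R(4,2)= R(4,2)–B(5,2)≠  → 1/2 unlike.
Row 5: B(5,2)–B(5,3)= B(5,2)–R(6,2)≠ B(5,3)–B(6,3)=  → 1/3 unlike.
Row 6: R(6,1)–R(6,2)= R(6,1)–R(7,1)= R(6,2)–B(6,3)≠ R(6,5)–R(7,5)=  → 1/4 unlike.
Row 7: R(7,4)–R(7,5)=  → 0/1 unlike.
Total adjacent occupied pairs: 19; unlike-type pairs: 5.

5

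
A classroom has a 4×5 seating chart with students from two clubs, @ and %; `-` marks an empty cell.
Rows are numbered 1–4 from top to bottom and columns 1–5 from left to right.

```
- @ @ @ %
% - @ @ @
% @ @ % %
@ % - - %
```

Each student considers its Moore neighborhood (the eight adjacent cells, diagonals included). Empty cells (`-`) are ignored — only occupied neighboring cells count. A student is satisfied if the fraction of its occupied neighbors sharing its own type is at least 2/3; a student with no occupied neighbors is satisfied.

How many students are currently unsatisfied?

(1,2)@ 2/3 ok
(1,3)@ 4/4 ok
(1,4)@ 4/5 ok
(1,5)% 0/3 unhappy
(2,1)% 1/3 unhappy
(2,3)@ 6/7 ok
(2,4)@ 5/8 unhappy
(2,5)@ 2/5 unhappy
(3,1)% 2/4 unhappy
(3,2)@ 3/6 unhappy
(3,3)@ 3/5 unhappy
(3,4)% 2/6 unhappy
(3,5)% 2/4 unhappy
(4,1)@ 1/3 unhappy
(4,2)% 1/4 unhappy
(4,5)% 2/2 ok
Unsatisfied: (1,5), (2,1), (2,4), (2,5), (3,1), (3,2), (3,3), (3,4), (3,5), (4,1), (4,2) — 11 in total.

11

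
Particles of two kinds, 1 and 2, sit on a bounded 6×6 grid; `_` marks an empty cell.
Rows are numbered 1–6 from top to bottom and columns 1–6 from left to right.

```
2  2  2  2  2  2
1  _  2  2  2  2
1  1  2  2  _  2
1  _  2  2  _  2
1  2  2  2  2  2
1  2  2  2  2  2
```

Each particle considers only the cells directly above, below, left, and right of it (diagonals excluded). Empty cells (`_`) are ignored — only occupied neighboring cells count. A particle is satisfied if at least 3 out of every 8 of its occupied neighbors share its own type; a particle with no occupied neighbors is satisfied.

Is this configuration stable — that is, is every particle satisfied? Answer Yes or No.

Row 1: (1,1)2 1/2 ok · (1,2)2 2/2 ok · (1,3)2 3/3 ok · (1,4)2 3/3 ok · (1,5)2 3/3 ok · (1,6)2 2/2 ok
Row 2: (2,1)1 1/2 ok · (2,3)2 3/3 ok · (2,4)2 4/4 ok · (2,5)2 3/3 ok · (2,6)2 3/3 ok
Row 3: (3,1)1 3/3 ok · (3,2)1 1/2 ok · (3,3)2 3/4 ok · (3,4)2 3/3 ok · (3,6)2 2/2 ok
Row 4: (4,1)1 2/2 ok · (4,3)2 3/3 ok · (4,4)2 3/3 ok · (4,6)2 2/2 ok
Row 5: (5,1)1 2/3 ok · (5,2)2 2/3 ok · (5,3)2 4/4 ok · (5,4)2 4/4 ok · (5,5)2 3/3 ok · (5,6)2 3/3 ok
Row 6: (6,1)1 1/2 ok · (6,2)2 2/3 ok · (6,3)2 3/3 ok · (6,4)2 3/3 ok · (6,5)2 3/3 ok · (6,6)2 2/2 ok
All meet the threshold, so the configuration is stable.

Yes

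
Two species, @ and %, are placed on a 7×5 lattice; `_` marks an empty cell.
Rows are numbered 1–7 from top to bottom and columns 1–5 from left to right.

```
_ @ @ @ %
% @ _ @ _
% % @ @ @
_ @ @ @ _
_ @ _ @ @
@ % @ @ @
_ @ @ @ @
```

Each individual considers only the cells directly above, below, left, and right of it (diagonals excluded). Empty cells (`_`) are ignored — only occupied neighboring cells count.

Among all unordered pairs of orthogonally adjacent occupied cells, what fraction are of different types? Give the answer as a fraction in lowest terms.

9/35

Scan each occupied cell's neighbors to the right and below so each pair is counted once.
Row 1: @(1,2)–@(1,3)= @(1,2)–@(2,2)= @(1,3)–@(1,4)= @(1,4)–%(1,5)≠ @(1,4)–@(2,4)=  → 1/5 unlike.
Row 2: %(2,1)–@(2,2)≠ %(2,1)–%(3,1)= @(2,2)–%(3,2)≠ @(2,4)–@(3,4)=  → 2/4 unlike.
Row 3: %(3,1)–%(3,2)= %(3,2)–@(3,3)≠ %(3,2)–@(4,2)≠ @(3,3)–@(3,4)= @(3,3)–@(4,3)= @(3,4)–@(3,5)= @(3,4)–@(4,4)=  → 2/7 unlike.
Row 4: @(4,2)–@(4,3)= @(4,2)–@(5,2)= @(4,3)–@(4,4)= @(4,4)–@(5,4)=  → 0/4 unlike.
Row 5: @(5,2)–%(6,2)≠ @(5,4)–@(5,5)= @(5,4)–@(6,4)= @(5,5)–@(6,5)=  → 1/4 unlike.
Row 6: @(6,1)–%(6,2)≠ %(6,2)–@(6,3)≠ %(6,2)–@(7,2)≠ @(6,3)–@(6,4)= @(6,3)–@(7,3)= @(6,4)–@(6,5)= @(6,4)–@(7,4)= @(6,5)–@(7,5)=  → 3/8 unlike.
Row 7: @(7,2)–@(7,3)= @(7,3)–@(7,4)= @(7,4)–@(7,5)=  → 0/3 unlike.
Total adjacent occupied pairs: 35; unlike-type pairs: 9.
9/35 is already in lowest terms.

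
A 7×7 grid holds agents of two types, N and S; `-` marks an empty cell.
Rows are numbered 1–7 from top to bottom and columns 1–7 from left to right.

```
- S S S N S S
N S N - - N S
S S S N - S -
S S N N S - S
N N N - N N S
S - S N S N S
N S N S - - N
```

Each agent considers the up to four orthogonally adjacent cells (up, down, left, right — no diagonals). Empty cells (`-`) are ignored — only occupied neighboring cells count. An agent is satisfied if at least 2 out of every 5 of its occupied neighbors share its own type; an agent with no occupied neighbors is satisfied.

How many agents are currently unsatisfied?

21

Row 1: (1,2)S 2/2 ✓ · (1,3)S 2/3 ✓ · (1,4)S 1/2 ✓ · (1,5)N 0/2 ✗ · (1,6)S 1/3 ✗ · (1,7)S 2/2 ✓
Row 2: (2,1)N 0/2 ✗ · (2,2)S 2/4 ✓ · (2,3)N 0/3 ✗ · (2,6)N 0/3 ✗ · (2,7)S 1/2 ✓
Row 3: (3,1)S 2/3 ✓ · (3,2)S 4/4 ✓ · (3,3)S 1/4 ✗ · (3,4)N 1/2 ✓ · (3,6)S 0/1 ✗
Row 4: (4,1)S 2/3 ✓ · (4,2)S 2/4 ✓ · (4,3)N 2/4 ✓ · (4,4)N 2/3 ✓ · (4,5)S 0/2 ✗ · (4,7)S 1/1 ✓
Row 5: (5,1)N 1/3 ✗ · (5,2)N 2/3 ✓ · (5,3)N 2/3 ✓ · (5,5)N 1/3 ✗ · (5,6)N 2/3 ✓ · (5,7)S 2/3 ✓
Row 6: (6,1)S 0/2 ✗ · (6,3)S 0/3 ✗ · (6,4)N 0/3 ✗ · (6,5)S 0/3 ✗ · (6,6)N 1/3 ✗ · (6,7)S 1/3 ✗
Row 7: (7,1)N 0/2 ✗ · (7,2)S 0/2 ✗ · (7,3)N 0/3 ✗ · (7,4)S 0/2 ✗ · (7,7)N 0/1 ✗
Unsatisfied: (1,5), (1,6), (2,1), (2,3), (2,6), (3,3), (3,6), (4,5), (5,1), (5,5), (6,1), (6,3), (6,4), (6,5), (6,6), (6,7), (7,1), (7,2), (7,3), (7,4), (7,7) — 21 in total.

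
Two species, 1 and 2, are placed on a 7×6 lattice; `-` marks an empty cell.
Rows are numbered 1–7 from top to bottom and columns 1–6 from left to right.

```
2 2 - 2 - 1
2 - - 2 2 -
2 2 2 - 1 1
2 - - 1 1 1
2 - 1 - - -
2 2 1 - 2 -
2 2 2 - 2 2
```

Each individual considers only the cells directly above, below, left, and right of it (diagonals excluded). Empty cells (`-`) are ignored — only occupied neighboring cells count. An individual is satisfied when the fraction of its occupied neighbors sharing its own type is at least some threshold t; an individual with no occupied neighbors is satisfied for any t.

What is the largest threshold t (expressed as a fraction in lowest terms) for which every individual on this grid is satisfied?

(1,1)2 2/2
(1,2)2 1/1
(1,4)2 1/1
(1,6)1 — no occupied neighbors
(2,1)2 2/2
(2,4)2 2/2
(2,5)2 1/2
(3,1)2 3/3
(3,2)2 2/2
(3,3)2 1/1
(3,5)1 2/3
(3,6)1 2/2
(4,1)2 2/2
(4,4)1 1/1
(4,5)1 3/3
(4,6)1 2/2
(5,1)2 2/2
(5,3)1 1/1
(6,1)2 3/3
(6,2)2 2/3
(6,3)1 1/3
(6,5)2 1/1
(7,1)2 2/2
(7,2)2 3/3
(7,3)2 1/2
(7,5)2 2/2
(7,6)2 1/1
The smallest same-type fraction is 1/3 at (6,3), which reduces to 1/3. Any threshold above that leaves this individual unsatisfied.

1/3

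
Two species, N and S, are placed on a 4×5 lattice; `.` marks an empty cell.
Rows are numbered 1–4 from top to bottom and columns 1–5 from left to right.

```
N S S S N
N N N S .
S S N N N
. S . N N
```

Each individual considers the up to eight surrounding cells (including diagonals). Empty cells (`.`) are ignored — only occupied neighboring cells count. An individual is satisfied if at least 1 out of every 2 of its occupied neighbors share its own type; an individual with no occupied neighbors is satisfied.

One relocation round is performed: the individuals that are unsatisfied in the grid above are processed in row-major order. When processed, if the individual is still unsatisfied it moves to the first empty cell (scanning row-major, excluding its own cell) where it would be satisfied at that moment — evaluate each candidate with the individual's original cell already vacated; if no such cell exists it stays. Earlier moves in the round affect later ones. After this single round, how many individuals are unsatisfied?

1

Initially unsatisfied (in order): (1,2), (1,5), (2,1), (2,3), (2,4), (3,2).
  (1,2) → (4,1).
  (1,5) → (1,2).
  (2,1): now satisfied by earlier moves; stays.
  (2,3): now satisfied by earlier moves; stays.
  (2,4) → (1,5).
  (3,2) → (2,5).
Resulting grid:
N N S S S
N N N . S
S . N N N
S S . N N
Unsatisfied now: (1,3).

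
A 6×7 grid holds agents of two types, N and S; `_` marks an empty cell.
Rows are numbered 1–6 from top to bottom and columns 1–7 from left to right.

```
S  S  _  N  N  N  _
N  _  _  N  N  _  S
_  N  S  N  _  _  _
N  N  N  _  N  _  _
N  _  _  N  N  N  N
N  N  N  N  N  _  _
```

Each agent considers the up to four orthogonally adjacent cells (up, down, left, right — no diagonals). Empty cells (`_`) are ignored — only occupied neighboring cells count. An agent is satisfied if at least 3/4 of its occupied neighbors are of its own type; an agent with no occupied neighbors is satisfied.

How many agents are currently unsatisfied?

6

Row 1: (1,1)S 1/2 unhappy · (1,2)S 1/1 ok · (1,4)N 2/2 ok · (1,5)N 3/3 ok · (1,6)N 1/1 ok
Row 2: (2,1)N 0/1 unhappy · (2,4)N 3/3 ok · (2,5)N 2/2 ok · (2,7)S 0/0 ok
Row 3: (3,2)N 1/2 unhappy · (3,3)S 0/3 unhappy · (3,4)N 1/2 unhappy
Row 4: (4,1)N 2/2 ok · (4,2)N 3/3 ok · (4,3)N 1/2 unhappy · (4,5)N 1/1 ok
Row 5: (5,1)N 2/2 ok · (5,4)N 2/2 ok · (5,5)N 4/4 ok · (5,6)N 2/2 ok · (5,7)N 1/1 ok
Row 6: (6,1)N 2/2 ok · (6,2)N 2/2 ok · (6,3)N 2/2 ok · (6,4)N 3/3 ok · (6,5)N 2/2 ok
Unsatisfied: (1,1), (2,1), (3,2), (3,3), (3,4), (4,3) — 6 in total.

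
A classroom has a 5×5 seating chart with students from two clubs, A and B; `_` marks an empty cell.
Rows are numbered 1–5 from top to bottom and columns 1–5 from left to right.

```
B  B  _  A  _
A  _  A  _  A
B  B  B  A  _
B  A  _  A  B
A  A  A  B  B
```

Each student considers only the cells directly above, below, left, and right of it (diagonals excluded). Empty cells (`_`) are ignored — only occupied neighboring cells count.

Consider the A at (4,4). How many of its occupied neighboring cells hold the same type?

Occupied neighbors of (4,4): (3,4)=A, (5,4)=B, (4,5)=B.
Same type (A): 1 of 3.

1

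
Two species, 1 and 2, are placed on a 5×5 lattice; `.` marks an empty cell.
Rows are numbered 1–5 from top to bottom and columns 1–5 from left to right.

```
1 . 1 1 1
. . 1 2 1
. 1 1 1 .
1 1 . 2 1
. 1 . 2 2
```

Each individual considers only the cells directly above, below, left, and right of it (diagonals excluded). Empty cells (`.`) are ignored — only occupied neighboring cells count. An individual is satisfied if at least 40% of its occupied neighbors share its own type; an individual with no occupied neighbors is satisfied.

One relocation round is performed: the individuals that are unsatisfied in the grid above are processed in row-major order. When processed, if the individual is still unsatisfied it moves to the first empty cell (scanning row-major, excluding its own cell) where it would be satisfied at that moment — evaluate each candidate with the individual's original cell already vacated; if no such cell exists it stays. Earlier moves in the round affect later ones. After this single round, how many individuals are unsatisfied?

0

Initially unsatisfied (in order): (2,4), (3,4), (4,4), (4,5).
  (2,4) → (5,3).
  (3,4): now satisfied by earlier moves; stays.
  (4,4): no empty cell satisfies it; stays.
  (4,5) → (1,2).
Resulting grid:
1 1 1 1 1
. . 1 . 1
. 1 1 1 .
1 1 . 2 .
. 1 2 2 2
All satisfied now.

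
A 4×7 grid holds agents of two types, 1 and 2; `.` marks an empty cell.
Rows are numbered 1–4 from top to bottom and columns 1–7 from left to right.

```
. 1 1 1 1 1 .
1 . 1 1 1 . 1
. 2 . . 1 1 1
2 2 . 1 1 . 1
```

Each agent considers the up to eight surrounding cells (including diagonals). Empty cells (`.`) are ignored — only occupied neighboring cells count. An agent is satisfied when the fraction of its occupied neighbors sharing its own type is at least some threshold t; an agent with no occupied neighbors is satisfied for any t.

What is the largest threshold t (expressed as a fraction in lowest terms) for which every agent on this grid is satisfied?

Row 1: (1,2)1 3/3 · (1,3)1 4/4 · (1,4)1 5/5 · (1,5)1 4/4 · (1,6)1 3/3
Row 2: (2,1)1 1/2 · (2,3)1 4/5 · (2,4)1 6/6 · (2,5)1 6/6 · (2,7)1 3/3
Row 3: (3,2)2 2/4 · (3,5)1 5/5 · (3,6)1 6/6 · (3,7)1 3/3
Row 4: (4,1)2 2/2 · (4,2)2 2/2 · (4,4)1 2/2 · (4,5)1 3/3 · (4,7)1 2/2
The smallest same-type fraction is 1/2 at (2,1), which reduces to 1/2. Any threshold above that leaves this agent unsatisfied.

1/2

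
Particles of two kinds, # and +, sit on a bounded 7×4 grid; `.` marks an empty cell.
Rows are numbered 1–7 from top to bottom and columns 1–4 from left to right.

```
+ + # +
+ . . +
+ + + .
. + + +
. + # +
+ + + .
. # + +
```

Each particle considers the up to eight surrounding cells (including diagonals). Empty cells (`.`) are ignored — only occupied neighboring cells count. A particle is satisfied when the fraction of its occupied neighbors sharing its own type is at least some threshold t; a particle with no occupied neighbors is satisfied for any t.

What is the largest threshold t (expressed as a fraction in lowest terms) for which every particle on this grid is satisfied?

(1,1)+ 2/2
(1,2)+ 2/3
(1,3)# 0/3
(1,4)+ 1/2
(2,1)+ 4/4
(2,4)+ 2/3
(3,1)+ 3/3
(3,2)+ 5/5
(3,3)+ 5/5
(4,2)+ 5/6
(4,3)+ 6/7
(4,4)+ 3/4
(5,2)+ 5/6
(5,3)# 0/7
(5,4)+ 3/4
(6,1)+ 2/3
(6,2)+ 4/6
(6,3)+ 5/7
(7,2)# 0/4
(7,3)+ 3/4
(7,4)+ 2/2
The smallest same-type fraction is 0/3 at (1,3), which reduces to 0/1. Any threshold above that leaves this particle unsatisfied.

0/1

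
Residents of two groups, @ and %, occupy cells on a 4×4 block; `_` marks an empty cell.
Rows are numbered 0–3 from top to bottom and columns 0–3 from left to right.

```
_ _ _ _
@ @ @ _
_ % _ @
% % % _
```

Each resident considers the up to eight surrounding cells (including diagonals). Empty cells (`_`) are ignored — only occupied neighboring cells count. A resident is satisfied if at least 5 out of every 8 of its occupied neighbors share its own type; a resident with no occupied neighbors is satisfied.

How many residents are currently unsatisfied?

Row 1: (1,0)@ 1/2 not · (1,1)@ 2/3 satisfied · (1,2)@ 2/3 satisfied
Row 2: (2,1)% 3/6 not · (2,3)@ 1/2 not
Row 3: (3,0)% 2/2 satisfied · (3,1)% 3/3 satisfied · (3,2)% 2/3 satisfied
Unsatisfied: (1,0), (2,1), (2,3) — 3 in total.

3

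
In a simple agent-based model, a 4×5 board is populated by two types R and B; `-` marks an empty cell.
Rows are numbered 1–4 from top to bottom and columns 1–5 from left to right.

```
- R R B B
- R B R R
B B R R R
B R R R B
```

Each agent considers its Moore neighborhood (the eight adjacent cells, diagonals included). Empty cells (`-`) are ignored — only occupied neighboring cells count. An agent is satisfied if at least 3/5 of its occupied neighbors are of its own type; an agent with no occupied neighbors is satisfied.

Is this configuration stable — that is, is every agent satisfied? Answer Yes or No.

No

Row 1: (1,2)R 2/3 ✓ · (1,3)R 3/5 ✓ · (1,4)B 2/5 ✗ · (1,5)B 1/3 ✗
Row 2: (2,2)R 3/6 ✗ · (2,3)B 2/8 ✗ · (2,4)R 5/8 ✓ · (2,5)R 3/5 ✓
Row 3: (3,1)B 2/4 ✗ · (3,2)B 3/7 ✗ · (3,3)R 6/8 ✓ · (3,4)R 6/8 ✓ · (3,5)R 4/5 ✓
Row 4: (4,1)B 2/3 ✓ · (4,2)R 2/5 ✗ · (4,3)R 4/5 ✓ · (4,4)R 4/5 ✓ · (4,5)B 0/3 ✗
For instance (1,4) has only 2/5 same-type neighbors, below 3/5.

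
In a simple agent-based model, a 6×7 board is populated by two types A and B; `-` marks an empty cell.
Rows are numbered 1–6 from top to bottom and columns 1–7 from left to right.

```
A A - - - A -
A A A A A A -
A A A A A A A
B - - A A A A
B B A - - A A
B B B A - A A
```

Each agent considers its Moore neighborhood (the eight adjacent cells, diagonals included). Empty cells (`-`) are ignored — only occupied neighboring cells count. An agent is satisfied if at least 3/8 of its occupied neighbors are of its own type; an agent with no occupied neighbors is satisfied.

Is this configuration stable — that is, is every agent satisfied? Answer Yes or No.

Yes

(1,1)A 3/3 satisfied
(1,2)A 4/4 satisfied
(1,6)A 2/2 satisfied
(2,1)A 5/5 satisfied
(2,2)A 7/7 satisfied
(2,3)A 6/6 satisfied
(2,4)A 5/5 satisfied
(2,5)A 6/6 satisfied
(2,6)A 5/5 satisfied
(3,1)A 3/4 satisfied
(3,2)A 5/6 satisfied
(3,3)A 6/6 satisfied
(3,4)A 7/7 satisfied
(3,5)A 8/8 satisfied
(3,6)A 7/7 satisfied
(3,7)A 4/4 satisfied
(4,1)B 2/4 satisfied
(4,4)A 5/5 satisfied
(4,5)A 6/6 satisfied
(4,6)A 7/7 satisfied
(4,7)A 5/5 satisfied
(5,1)B 4/4 satisfied
(5,2)B 5/6 satisfied
(5,3)A 2/5 satisfied
(5,6)A 6/6 satisfied
(5,7)A 5/5 satisfied
(6,1)B 3/3 satisfied
(6,2)B 4/5 satisfied
(6,3)B 2/4 satisfied
(6,4)A 1/2 satisfied
(6,6)A 3/3 satisfied
(6,7)A 3/3 satisfied
All meet the threshold, so the configuration is stable.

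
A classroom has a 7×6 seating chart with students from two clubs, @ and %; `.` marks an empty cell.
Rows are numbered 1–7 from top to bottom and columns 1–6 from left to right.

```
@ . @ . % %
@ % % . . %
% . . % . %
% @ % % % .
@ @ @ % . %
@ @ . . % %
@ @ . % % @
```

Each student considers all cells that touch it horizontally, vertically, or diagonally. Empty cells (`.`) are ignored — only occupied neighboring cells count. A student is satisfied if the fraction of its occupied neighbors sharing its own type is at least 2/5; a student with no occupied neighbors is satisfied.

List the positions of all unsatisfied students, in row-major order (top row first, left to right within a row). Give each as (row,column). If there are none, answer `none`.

(1,3), (2,1), (4,1), (7,6)

Row 1: (1,1)@ 1/2 ok · (1,3)@ 0/2 unhappy · (1,5)% 2/2 ok · (1,6)% 2/2 ok
Row 2: (2,1)@ 1/3 unhappy · (2,2)% 2/5 ok · (2,3)% 2/3 ok · (2,6)% 3/3 ok
Row 3: (3,1)% 2/4 ok · (3,4)% 4/4 ok · (3,6)% 2/2 ok
Row 4: (4,1)% 1/4 unhappy · (4,2)@ 3/6 ok · (4,3)% 3/6 ok · (4,4)% 4/5 ok · (4,5)% 5/5 ok
Row 5: (5,1)@ 4/5 ok · (5,2)@ 5/7 ok · (5,3)@ 3/6 ok · (5,4)% 4/5 ok · (5,6)% 3/3 ok
Row 6: (6,1)@ 5/5 ok · (6,2)@ 6/6 ok · (6,5)% 5/6 ok · (6,6)% 3/4 ok
Row 7: (7,1)@ 3/3 ok · (7,2)@ 3/3 ok · (7,4)% 2/2 ok · (7,5)% 3/4 ok · (7,6)@ 0/3 unhappy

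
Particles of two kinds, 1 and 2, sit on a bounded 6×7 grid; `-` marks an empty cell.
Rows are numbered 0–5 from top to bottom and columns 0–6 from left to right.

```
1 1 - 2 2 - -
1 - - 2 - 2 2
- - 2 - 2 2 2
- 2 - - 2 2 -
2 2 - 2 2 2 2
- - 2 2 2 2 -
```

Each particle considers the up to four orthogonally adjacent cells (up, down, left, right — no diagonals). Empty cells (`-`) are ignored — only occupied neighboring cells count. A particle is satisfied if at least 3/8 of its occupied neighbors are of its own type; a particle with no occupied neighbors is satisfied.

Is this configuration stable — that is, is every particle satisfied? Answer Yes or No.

(0,0)1 2/2 ok
(0,1)1 1/1 ok
(0,3)2 2/2 ok
(0,4)2 1/1 ok
(1,0)1 1/1 ok
(1,3)2 1/1 ok
(1,5)2 2/2 ok
(1,6)2 2/2 ok
(2,2)2 0/0 ok
(2,4)2 2/2 ok
(2,5)2 4/4 ok
(2,6)2 2/2 ok
(3,1)2 1/1 ok
(3,4)2 3/3 ok
(3,5)2 3/3 ok
(4,0)2 1/1 ok
(4,1)2 2/2 ok
(4,3)2 2/2 ok
(4,4)2 4/4 ok
(4,5)2 4/4 ok
(4,6)2 1/1 ok
(5,2)2 1/1 ok
(5,3)2 3/3 ok
(5,4)2 3/3 ok
(5,5)2 2/2 ok
All meet the threshold, so the configuration is stable.

Yes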